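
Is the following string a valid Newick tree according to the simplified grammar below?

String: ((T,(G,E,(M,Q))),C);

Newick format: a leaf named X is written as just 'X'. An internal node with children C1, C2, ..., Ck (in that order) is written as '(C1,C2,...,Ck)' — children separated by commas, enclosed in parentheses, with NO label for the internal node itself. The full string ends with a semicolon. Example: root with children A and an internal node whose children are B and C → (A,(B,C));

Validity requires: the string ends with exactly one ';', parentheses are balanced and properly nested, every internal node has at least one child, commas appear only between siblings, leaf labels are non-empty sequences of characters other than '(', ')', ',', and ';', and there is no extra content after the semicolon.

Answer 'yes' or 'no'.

Input: ((T,(G,E,(M,Q))),C);
Paren balance: 4 '(' vs 4 ')' OK
Ends with single ';': True
Full parse: OK
Valid: True

Answer: yes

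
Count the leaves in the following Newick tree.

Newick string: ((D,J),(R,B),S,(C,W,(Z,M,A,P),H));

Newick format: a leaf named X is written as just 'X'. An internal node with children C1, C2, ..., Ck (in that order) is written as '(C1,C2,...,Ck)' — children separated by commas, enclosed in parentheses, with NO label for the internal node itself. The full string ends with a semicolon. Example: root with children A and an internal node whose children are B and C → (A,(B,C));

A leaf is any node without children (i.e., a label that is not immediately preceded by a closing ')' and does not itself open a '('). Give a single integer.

Answer: 12

Derivation:
Newick: ((D,J),(R,B),S,(C,W,(Z,M,A,P),H));
Scan left-to-right; a leaf is any maximal label run not followed by '(':
  pos 2: leaf 'D' → count = 1
  pos 4: leaf 'J' → count = 2
  pos 8: leaf 'R' → count = 3
  pos 10: leaf 'B' → count = 4
  pos 13: leaf 'S' → count = 5
  pos 16: leaf 'C' → count = 6
  pos 18: leaf 'W' → count = 7
  pos 21: leaf 'Z' → count = 8
  pos 23: leaf 'M' → count = 9
  pos 25: leaf 'A' → count = 10
  pos 27: leaf 'P' → count = 11
  pos 30: leaf 'H' → count = 12
Total leaves: 12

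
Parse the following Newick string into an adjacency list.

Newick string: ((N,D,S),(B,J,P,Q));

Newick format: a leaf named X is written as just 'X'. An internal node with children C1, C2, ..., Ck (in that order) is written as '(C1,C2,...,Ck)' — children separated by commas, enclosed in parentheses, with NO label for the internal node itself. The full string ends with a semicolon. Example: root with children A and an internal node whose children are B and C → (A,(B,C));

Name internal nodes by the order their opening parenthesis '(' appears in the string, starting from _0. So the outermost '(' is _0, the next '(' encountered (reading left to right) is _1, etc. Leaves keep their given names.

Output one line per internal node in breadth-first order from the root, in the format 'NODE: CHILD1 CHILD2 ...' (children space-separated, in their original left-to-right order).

Input: ((N,D,S),(B,J,P,Q));
Scanning left-to-right, naming '(' by encounter order:
  pos 0: '(' -> open internal node _0 (depth 1)
  pos 1: '(' -> open internal node _1 (depth 2)
  pos 7: ')' -> close internal node _1 (now at depth 1)
  pos 9: '(' -> open internal node _2 (depth 2)
  pos 17: ')' -> close internal node _2 (now at depth 1)
  pos 18: ')' -> close internal node _0 (now at depth 0)
Total internal nodes: 3
BFS adjacency from root:
  _0: _1 _2
  _1: N D S
  _2: B J P Q

Answer: _0: _1 _2
_1: N D S
_2: B J P Q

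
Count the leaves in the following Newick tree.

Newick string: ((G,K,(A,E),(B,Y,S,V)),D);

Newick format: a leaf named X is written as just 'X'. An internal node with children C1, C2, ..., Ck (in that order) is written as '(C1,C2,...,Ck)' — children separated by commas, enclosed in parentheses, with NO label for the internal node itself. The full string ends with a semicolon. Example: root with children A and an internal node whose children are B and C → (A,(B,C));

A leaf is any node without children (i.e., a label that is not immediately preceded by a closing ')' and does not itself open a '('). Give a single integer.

Newick: ((G,K,(A,E),(B,Y,S,V)),D);
Scan left-to-right; a leaf is any maximal label run not followed by '(':
  pos 2: leaf 'G' → count = 1
  pos 4: leaf 'K' → count = 2
  pos 7: leaf 'A' → count = 3
  pos 9: leaf 'E' → count = 4
  pos 13: leaf 'B' → count = 5
  pos 15: leaf 'Y' → count = 6
  pos 17: leaf 'S' → count = 7
  pos 19: leaf 'V' → count = 8
  pos 23: leaf 'D' → count = 9
Total leaves: 9

Answer: 9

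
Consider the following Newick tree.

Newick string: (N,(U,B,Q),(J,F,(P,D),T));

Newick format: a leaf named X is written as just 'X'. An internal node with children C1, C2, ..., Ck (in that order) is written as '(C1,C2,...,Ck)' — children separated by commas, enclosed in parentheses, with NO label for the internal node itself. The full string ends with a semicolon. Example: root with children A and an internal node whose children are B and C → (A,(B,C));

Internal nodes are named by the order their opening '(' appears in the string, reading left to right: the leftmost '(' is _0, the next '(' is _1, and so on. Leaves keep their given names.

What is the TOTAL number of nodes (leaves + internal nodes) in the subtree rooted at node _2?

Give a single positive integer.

Newick: (N,(U,B,Q),(J,F,(P,D),T));
Locate _2: it is the '(' at position 11 (the 3rd '(' reading left to right).
Query: subtree rooted at _2
_2: subtree_size = 1 + 6
  J: subtree_size = 1 + 0
  F: subtree_size = 1 + 0
  _3: subtree_size = 1 + 2
    P: subtree_size = 1 + 0
    D: subtree_size = 1 + 0
  T: subtree_size = 1 + 0
Total subtree size of _2: 7

Answer: 7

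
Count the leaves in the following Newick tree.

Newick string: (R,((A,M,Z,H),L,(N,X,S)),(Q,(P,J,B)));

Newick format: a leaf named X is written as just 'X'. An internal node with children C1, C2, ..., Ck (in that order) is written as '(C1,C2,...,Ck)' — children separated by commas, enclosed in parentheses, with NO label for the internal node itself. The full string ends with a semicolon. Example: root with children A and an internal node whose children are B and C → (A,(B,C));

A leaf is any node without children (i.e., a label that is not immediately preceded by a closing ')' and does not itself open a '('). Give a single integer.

Answer: 13

Derivation:
Newick: (R,((A,M,Z,H),L,(N,X,S)),(Q,(P,J,B)));
Scan left-to-right; a leaf is any maximal label run not followed by '(':
  pos 1: leaf 'R' → count = 1
  pos 5: leaf 'A' → count = 2
  pos 7: leaf 'M' → count = 3
  pos 9: leaf 'Z' → count = 4
  pos 11: leaf 'H' → count = 5
  pos 14: leaf 'L' → count = 6
  pos 17: leaf 'N' → count = 7
  pos 19: leaf 'X' → count = 8
  pos 21: leaf 'S' → count = 9
  pos 26: leaf 'Q' → count = 10
  pos 29: leaf 'P' → count = 11
  pos 31: leaf 'J' → count = 12
  pos 33: leaf 'B' → count = 13
Total leaves: 13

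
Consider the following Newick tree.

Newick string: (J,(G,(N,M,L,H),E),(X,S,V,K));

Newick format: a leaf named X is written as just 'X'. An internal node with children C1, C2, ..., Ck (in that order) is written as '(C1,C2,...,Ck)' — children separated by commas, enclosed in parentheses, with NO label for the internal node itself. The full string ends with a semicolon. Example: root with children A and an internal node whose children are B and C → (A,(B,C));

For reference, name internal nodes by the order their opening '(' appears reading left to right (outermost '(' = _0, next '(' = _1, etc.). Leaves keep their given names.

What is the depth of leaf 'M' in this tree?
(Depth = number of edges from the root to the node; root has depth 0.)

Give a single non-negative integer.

Answer: 3

Derivation:
Newick: (J,(G,(N,M,L,H),E),(X,S,V,K));
Naming internals by '(' encounter order: outermost '(' = _0, next = _1, ...
Query node: M
Path from root: _0 -> _1 -> _2 -> M
Depth of M: 3 (number of edges from root)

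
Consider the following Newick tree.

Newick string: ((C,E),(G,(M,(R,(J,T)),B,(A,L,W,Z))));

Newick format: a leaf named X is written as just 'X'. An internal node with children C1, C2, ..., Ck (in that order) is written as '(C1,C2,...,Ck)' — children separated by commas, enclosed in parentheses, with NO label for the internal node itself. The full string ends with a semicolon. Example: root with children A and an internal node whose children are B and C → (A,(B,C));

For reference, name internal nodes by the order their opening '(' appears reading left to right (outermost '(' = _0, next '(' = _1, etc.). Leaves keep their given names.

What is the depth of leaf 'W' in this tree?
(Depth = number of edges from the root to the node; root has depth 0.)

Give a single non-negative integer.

Newick: ((C,E),(G,(M,(R,(J,T)),B,(A,L,W,Z))));
Naming internals by '(' encounter order: outermost '(' = _0, next = _1, ...
Query node: W
Path from root: _0 -> _2 -> _3 -> _6 -> W
Depth of W: 4 (number of edges from root)

Answer: 4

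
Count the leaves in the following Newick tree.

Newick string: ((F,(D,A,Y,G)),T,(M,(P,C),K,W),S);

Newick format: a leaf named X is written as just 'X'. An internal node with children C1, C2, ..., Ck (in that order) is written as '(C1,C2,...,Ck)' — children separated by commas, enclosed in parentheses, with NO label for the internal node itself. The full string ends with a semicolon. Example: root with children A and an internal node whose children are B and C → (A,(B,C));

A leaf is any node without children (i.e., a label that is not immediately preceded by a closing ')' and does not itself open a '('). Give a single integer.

Newick: ((F,(D,A,Y,G)),T,(M,(P,C),K,W),S);
Scan left-to-right; a leaf is any maximal label run not followed by '(':
  pos 2: leaf 'F' → count = 1
  pos 5: leaf 'D' → count = 2
  pos 7: leaf 'A' → count = 3
  pos 9: leaf 'Y' → count = 4
  pos 11: leaf 'G' → count = 5
  pos 15: leaf 'T' → count = 6
  pos 18: leaf 'M' → count = 7
  pos 21: leaf 'P' → count = 8
  pos 23: leaf 'C' → count = 9
  pos 26: leaf 'K' → count = 10
  pos 28: leaf 'W' → count = 11
  pos 31: leaf 'S' → count = 12
Total leaves: 12

Answer: 12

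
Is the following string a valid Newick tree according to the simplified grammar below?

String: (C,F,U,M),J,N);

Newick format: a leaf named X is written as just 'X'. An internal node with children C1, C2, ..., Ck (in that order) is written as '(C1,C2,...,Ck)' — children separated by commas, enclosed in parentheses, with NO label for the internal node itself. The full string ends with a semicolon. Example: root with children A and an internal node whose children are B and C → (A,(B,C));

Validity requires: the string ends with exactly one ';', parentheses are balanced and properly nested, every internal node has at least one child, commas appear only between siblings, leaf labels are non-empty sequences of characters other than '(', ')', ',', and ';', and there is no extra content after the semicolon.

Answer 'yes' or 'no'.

Input: (C,F,U,M),J,N);
Paren balance: 1 '(' vs 2 ')' MISMATCH
Ends with single ';': True
Full parse: FAILS (extra content after tree at pos 9)
Valid: False

Answer: no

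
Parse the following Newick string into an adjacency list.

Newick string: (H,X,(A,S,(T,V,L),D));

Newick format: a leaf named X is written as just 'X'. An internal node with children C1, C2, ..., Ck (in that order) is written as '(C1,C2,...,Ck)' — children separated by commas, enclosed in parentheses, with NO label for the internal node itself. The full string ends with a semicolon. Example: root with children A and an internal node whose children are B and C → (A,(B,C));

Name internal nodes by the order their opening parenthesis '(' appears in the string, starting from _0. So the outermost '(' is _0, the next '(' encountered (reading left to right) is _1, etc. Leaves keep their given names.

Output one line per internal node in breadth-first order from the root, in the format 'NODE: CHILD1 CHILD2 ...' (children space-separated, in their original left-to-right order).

Answer: _0: H X _1
_1: A S _2 D
_2: T V L

Derivation:
Input: (H,X,(A,S,(T,V,L),D));
Scanning left-to-right, naming '(' by encounter order:
  pos 0: '(' -> open internal node _0 (depth 1)
  pos 5: '(' -> open internal node _1 (depth 2)
  pos 10: '(' -> open internal node _2 (depth 3)
  pos 16: ')' -> close internal node _2 (now at depth 2)
  pos 19: ')' -> close internal node _1 (now at depth 1)
  pos 20: ')' -> close internal node _0 (now at depth 0)
Total internal nodes: 3
BFS adjacency from root:
  _0: H X _1
  _1: A S _2 D
  _2: T V L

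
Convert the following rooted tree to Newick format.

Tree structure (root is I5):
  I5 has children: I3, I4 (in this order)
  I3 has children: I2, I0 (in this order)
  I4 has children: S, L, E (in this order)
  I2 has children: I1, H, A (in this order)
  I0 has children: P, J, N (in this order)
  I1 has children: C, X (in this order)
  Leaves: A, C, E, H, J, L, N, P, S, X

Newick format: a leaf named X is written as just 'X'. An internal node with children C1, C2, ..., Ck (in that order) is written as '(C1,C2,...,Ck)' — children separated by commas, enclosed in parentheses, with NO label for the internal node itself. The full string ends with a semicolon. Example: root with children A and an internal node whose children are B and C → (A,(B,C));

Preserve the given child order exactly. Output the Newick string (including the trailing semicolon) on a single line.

Answer: ((((C,X),H,A),(P,J,N)),(S,L,E));

Derivation:
internal I5 with children ['I3', 'I4']
  internal I3 with children ['I2', 'I0']
    internal I2 with children ['I1', 'H', 'A']
      internal I1 with children ['C', 'X']
        leaf 'C' → 'C'
        leaf 'X' → 'X'
      → '(C,X)'
      leaf 'H' → 'H'
      leaf 'A' → 'A'
    → '((C,X),H,A)'
    internal I0 with children ['P', 'J', 'N']
      leaf 'P' → 'P'
      leaf 'J' → 'J'
      leaf 'N' → 'N'
    → '(P,J,N)'
  → '(((C,X),H,A),(P,J,N))'
  internal I4 with children ['S', 'L', 'E']
    leaf 'S' → 'S'
    leaf 'L' → 'L'
    leaf 'E' → 'E'
  → '(S,L,E)'
→ '((((C,X),H,A),(P,J,N)),(S,L,E))'
Final: ((((C,X),H,A),(P,J,N)),(S,L,E));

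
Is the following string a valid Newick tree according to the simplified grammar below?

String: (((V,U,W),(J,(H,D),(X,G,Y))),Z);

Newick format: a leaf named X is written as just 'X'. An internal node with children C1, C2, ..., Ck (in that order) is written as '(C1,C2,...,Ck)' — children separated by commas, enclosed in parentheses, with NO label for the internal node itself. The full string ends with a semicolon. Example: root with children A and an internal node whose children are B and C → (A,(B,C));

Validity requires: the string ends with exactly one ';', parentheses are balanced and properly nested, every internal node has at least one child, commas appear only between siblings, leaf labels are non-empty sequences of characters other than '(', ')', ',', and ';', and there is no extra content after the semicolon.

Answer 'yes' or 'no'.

Input: (((V,U,W),(J,(H,D),(X,G,Y))),Z);
Paren balance: 6 '(' vs 6 ')' OK
Ends with single ';': True
Full parse: OK
Valid: True

Answer: yes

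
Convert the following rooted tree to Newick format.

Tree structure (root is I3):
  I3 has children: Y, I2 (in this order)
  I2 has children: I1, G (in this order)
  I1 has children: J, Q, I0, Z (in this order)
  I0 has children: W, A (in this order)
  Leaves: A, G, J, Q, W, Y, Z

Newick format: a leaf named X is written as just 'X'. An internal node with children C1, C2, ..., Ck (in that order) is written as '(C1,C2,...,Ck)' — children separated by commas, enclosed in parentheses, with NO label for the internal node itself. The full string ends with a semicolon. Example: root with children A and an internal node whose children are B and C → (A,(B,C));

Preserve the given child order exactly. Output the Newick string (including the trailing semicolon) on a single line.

Answer: (Y,((J,Q,(W,A),Z),G));

Derivation:
internal I3 with children ['Y', 'I2']
  leaf 'Y' → 'Y'
  internal I2 with children ['I1', 'G']
    internal I1 with children ['J', 'Q', 'I0', 'Z']
      leaf 'J' → 'J'
      leaf 'Q' → 'Q'
      internal I0 with children ['W', 'A']
        leaf 'W' → 'W'
        leaf 'A' → 'A'
      → '(W,A)'
      leaf 'Z' → 'Z'
    → '(J,Q,(W,A),Z)'
    leaf 'G' → 'G'
  → '((J,Q,(W,A),Z),G)'
→ '(Y,((J,Q,(W,A),Z),G))'
Final: (Y,((J,Q,(W,A),Z),G));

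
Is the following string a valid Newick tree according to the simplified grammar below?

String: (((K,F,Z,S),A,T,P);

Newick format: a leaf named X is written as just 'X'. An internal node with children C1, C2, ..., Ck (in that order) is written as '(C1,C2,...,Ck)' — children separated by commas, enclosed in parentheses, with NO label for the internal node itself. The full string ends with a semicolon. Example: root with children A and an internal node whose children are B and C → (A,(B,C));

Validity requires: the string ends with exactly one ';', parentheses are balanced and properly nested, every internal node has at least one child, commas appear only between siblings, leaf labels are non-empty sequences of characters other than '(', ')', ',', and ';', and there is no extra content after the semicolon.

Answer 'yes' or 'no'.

Answer: no

Derivation:
Input: (((K,F,Z,S),A,T,P);
Paren balance: 3 '(' vs 2 ')' MISMATCH
Ends with single ';': True
Full parse: FAILS (expected , or ) at pos 18)
Valid: False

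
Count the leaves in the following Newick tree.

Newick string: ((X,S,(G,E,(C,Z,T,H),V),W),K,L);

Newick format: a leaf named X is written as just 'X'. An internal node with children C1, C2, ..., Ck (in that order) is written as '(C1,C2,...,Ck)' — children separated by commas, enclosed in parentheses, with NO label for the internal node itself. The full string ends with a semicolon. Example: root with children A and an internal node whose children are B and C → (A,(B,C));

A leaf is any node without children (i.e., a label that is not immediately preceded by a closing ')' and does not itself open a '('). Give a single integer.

Answer: 12

Derivation:
Newick: ((X,S,(G,E,(C,Z,T,H),V),W),K,L);
Scan left-to-right; a leaf is any maximal label run not followed by '(':
  pos 2: leaf 'X' → count = 1
  pos 4: leaf 'S' → count = 2
  pos 7: leaf 'G' → count = 3
  pos 9: leaf 'E' → count = 4
  pos 12: leaf 'C' → count = 5
  pos 14: leaf 'Z' → count = 6
  pos 16: leaf 'T' → count = 7
  pos 18: leaf 'H' → count = 8
  pos 21: leaf 'V' → count = 9
  pos 24: leaf 'W' → count = 10
  pos 27: leaf 'K' → count = 11
  pos 29: leaf 'L' → count = 12
Total leaves: 12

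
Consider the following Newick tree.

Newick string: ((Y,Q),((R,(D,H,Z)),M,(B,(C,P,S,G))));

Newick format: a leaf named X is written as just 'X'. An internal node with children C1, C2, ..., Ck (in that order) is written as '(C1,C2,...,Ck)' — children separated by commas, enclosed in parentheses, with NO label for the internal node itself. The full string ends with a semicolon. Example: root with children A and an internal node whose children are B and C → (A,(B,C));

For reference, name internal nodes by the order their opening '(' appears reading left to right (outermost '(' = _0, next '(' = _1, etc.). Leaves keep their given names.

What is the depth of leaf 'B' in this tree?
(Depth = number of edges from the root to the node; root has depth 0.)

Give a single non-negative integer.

Answer: 3

Derivation:
Newick: ((Y,Q),((R,(D,H,Z)),M,(B,(C,P,S,G))));
Naming internals by '(' encounter order: outermost '(' = _0, next = _1, ...
Query node: B
Path from root: _0 -> _2 -> _5 -> B
Depth of B: 3 (number of edges from root)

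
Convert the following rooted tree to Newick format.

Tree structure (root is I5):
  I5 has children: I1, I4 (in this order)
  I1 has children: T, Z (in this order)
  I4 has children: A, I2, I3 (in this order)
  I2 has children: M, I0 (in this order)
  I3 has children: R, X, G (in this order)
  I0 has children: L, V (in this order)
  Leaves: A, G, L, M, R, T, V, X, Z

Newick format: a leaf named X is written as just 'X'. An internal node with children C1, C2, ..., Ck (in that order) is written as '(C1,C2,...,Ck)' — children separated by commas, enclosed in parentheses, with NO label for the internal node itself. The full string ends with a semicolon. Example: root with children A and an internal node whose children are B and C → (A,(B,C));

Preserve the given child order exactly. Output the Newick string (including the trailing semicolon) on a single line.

Answer: ((T,Z),(A,(M,(L,V)),(R,X,G)));

Derivation:
internal I5 with children ['I1', 'I4']
  internal I1 with children ['T', 'Z']
    leaf 'T' → 'T'
    leaf 'Z' → 'Z'
  → '(T,Z)'
  internal I4 with children ['A', 'I2', 'I3']
    leaf 'A' → 'A'
    internal I2 with children ['M', 'I0']
      leaf 'M' → 'M'
      internal I0 with children ['L', 'V']
        leaf 'L' → 'L'
        leaf 'V' → 'V'
      → '(L,V)'
    → '(M,(L,V))'
    internal I3 with children ['R', 'X', 'G']
      leaf 'R' → 'R'
      leaf 'X' → 'X'
      leaf 'G' → 'G'
    → '(R,X,G)'
  → '(A,(M,(L,V)),(R,X,G))'
→ '((T,Z),(A,(M,(L,V)),(R,X,G)))'
Final: ((T,Z),(A,(M,(L,V)),(R,X,G)));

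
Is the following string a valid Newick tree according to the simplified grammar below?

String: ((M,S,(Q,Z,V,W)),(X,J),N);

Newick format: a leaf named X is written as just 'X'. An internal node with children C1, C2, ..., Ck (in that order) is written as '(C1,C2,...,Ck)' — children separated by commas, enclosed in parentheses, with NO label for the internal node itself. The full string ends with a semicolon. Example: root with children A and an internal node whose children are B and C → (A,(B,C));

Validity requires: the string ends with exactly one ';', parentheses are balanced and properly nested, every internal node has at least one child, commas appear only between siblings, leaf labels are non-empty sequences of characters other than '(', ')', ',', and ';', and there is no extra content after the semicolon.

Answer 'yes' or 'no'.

Answer: yes

Derivation:
Input: ((M,S,(Q,Z,V,W)),(X,J),N);
Paren balance: 4 '(' vs 4 ')' OK
Ends with single ';': True
Full parse: OK
Valid: True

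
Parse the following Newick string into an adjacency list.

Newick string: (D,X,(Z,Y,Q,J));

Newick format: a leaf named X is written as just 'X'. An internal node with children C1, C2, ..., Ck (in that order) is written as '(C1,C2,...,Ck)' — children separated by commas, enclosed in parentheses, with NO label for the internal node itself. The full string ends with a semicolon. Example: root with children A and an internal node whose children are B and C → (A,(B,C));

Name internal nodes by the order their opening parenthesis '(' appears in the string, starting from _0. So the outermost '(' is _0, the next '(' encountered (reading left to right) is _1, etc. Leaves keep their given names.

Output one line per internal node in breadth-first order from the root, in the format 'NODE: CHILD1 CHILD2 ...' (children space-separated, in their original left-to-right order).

Input: (D,X,(Z,Y,Q,J));
Scanning left-to-right, naming '(' by encounter order:
  pos 0: '(' -> open internal node _0 (depth 1)
  pos 5: '(' -> open internal node _1 (depth 2)
  pos 13: ')' -> close internal node _1 (now at depth 1)
  pos 14: ')' -> close internal node _0 (now at depth 0)
Total internal nodes: 2
BFS adjacency from root:
  _0: D X _1
  _1: Z Y Q J

Answer: _0: D X _1
_1: Z Y Q J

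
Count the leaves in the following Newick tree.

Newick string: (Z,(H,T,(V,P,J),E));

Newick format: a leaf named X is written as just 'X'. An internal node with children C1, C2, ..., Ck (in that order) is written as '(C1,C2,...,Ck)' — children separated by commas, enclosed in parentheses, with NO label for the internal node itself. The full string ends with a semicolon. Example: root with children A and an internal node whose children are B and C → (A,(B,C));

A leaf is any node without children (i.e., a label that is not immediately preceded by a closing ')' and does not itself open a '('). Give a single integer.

Answer: 7

Derivation:
Newick: (Z,(H,T,(V,P,J),E));
Scan left-to-right; a leaf is any maximal label run not followed by '(':
  pos 1: leaf 'Z' → count = 1
  pos 4: leaf 'H' → count = 2
  pos 6: leaf 'T' → count = 3
  pos 9: leaf 'V' → count = 4
  pos 11: leaf 'P' → count = 5
  pos 13: leaf 'J' → count = 6
  pos 16: leaf 'E' → count = 7
Total leaves: 7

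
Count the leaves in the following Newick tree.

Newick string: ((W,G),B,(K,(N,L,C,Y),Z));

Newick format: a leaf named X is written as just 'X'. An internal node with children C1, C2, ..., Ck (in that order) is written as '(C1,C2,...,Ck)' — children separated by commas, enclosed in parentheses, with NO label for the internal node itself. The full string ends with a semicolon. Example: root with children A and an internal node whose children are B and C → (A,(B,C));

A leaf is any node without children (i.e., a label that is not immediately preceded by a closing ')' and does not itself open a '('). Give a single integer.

Answer: 9

Derivation:
Newick: ((W,G),B,(K,(N,L,C,Y),Z));
Scan left-to-right; a leaf is any maximal label run not followed by '(':
  pos 2: leaf 'W' → count = 1
  pos 4: leaf 'G' → count = 2
  pos 7: leaf 'B' → count = 3
  pos 10: leaf 'K' → count = 4
  pos 13: leaf 'N' → count = 5
  pos 15: leaf 'L' → count = 6
  pos 17: leaf 'C' → count = 7
  pos 19: leaf 'Y' → count = 8
  pos 22: leaf 'Z' → count = 9
Total leaves: 9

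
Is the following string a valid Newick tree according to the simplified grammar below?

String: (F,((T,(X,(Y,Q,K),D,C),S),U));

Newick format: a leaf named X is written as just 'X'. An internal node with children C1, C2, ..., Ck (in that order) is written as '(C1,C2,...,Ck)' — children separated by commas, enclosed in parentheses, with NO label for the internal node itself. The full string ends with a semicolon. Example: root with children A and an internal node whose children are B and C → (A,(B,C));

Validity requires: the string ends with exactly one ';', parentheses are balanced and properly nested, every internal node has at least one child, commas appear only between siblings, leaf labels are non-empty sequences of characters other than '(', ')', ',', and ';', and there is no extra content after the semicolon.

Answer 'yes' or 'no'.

Input: (F,((T,(X,(Y,Q,K),D,C),S),U));
Paren balance: 5 '(' vs 5 ')' OK
Ends with single ';': True
Full parse: OK
Valid: True

Answer: yes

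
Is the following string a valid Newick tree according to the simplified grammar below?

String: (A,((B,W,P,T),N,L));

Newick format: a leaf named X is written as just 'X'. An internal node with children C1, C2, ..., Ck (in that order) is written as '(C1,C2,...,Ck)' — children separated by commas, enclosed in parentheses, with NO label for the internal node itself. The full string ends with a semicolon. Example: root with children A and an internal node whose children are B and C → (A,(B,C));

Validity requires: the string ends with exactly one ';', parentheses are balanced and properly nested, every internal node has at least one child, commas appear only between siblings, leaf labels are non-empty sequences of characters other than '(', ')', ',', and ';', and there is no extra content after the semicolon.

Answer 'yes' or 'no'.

Input: (A,((B,W,P,T),N,L));
Paren balance: 3 '(' vs 3 ')' OK
Ends with single ';': True
Full parse: OK
Valid: True

Answer: yes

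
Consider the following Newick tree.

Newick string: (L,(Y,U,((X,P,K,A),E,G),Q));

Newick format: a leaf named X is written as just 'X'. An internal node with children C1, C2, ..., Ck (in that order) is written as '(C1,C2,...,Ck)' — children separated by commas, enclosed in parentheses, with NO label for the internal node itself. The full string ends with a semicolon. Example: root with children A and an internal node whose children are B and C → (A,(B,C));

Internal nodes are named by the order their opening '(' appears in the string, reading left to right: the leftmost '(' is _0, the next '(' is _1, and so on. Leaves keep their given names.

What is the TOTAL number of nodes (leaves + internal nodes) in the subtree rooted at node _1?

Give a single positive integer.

Newick: (L,(Y,U,((X,P,K,A),E,G),Q));
Locate _1: it is the '(' at position 3 (the 2nd '(' reading left to right).
Query: subtree rooted at _1
_1: subtree_size = 1 + 11
  Y: subtree_size = 1 + 0
  U: subtree_size = 1 + 0
  _2: subtree_size = 1 + 7
    _3: subtree_size = 1 + 4
      X: subtree_size = 1 + 0
      P: subtree_size = 1 + 0
      K: subtree_size = 1 + 0
      A: subtree_size = 1 + 0
    E: subtree_size = 1 + 0
    G: subtree_size = 1 + 0
  Q: subtree_size = 1 + 0
Total subtree size of _1: 12

Answer: 12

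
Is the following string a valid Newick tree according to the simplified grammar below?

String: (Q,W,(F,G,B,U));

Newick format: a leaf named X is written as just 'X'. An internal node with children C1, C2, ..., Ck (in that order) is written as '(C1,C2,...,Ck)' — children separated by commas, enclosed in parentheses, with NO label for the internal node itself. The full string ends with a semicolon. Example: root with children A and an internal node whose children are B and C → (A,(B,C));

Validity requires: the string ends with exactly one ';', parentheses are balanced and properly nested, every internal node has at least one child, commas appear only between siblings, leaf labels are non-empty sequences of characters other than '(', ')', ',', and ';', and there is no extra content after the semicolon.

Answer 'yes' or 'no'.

Input: (Q,W,(F,G,B,U));
Paren balance: 2 '(' vs 2 ')' OK
Ends with single ';': True
Full parse: OK
Valid: True

Answer: yes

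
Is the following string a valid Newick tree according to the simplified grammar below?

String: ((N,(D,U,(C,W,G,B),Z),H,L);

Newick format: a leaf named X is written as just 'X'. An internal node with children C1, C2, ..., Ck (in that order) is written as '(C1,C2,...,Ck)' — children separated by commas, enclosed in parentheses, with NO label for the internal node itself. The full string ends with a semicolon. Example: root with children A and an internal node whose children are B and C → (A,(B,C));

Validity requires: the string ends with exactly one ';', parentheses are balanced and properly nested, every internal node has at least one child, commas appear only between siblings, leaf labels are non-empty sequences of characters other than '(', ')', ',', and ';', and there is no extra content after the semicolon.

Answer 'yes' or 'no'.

Input: ((N,(D,U,(C,W,G,B),Z),H,L);
Paren balance: 4 '(' vs 3 ')' MISMATCH
Ends with single ';': True
Full parse: FAILS (expected , or ) at pos 26)
Valid: False

Answer: no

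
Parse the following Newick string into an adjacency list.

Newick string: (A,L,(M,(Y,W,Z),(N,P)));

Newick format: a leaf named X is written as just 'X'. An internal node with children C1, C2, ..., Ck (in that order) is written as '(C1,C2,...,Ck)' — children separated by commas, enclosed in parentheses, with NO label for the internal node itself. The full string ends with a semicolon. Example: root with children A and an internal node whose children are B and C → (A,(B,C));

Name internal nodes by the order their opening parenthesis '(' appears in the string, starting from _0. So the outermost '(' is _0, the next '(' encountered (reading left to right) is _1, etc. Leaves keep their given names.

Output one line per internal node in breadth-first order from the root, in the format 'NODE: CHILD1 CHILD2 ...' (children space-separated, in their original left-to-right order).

Input: (A,L,(M,(Y,W,Z),(N,P)));
Scanning left-to-right, naming '(' by encounter order:
  pos 0: '(' -> open internal node _0 (depth 1)
  pos 5: '(' -> open internal node _1 (depth 2)
  pos 8: '(' -> open internal node _2 (depth 3)
  pos 14: ')' -> close internal node _2 (now at depth 2)
  pos 16: '(' -> open internal node _3 (depth 3)
  pos 20: ')' -> close internal node _3 (now at depth 2)
  pos 21: ')' -> close internal node _1 (now at depth 1)
  pos 22: ')' -> close internal node _0 (now at depth 0)
Total internal nodes: 4
BFS adjacency from root:
  _0: A L _1
  _1: M _2 _3
  _2: Y W Z
  _3: N P

Answer: _0: A L _1
_1: M _2 _3
_2: Y W Z
_3: N P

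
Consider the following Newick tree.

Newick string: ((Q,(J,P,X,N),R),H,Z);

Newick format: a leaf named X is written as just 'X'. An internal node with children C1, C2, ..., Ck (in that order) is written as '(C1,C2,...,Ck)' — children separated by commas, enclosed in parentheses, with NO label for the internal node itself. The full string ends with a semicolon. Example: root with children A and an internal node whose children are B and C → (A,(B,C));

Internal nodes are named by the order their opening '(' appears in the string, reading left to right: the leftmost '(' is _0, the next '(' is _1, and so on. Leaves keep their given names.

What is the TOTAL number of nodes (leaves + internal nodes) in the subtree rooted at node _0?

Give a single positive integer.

Answer: 11

Derivation:
Newick: ((Q,(J,P,X,N),R),H,Z);
Locate _0: it is the '(' at position 0 (the 1st '(' reading left to right).
Query: subtree rooted at _0
_0: subtree_size = 1 + 10
  _1: subtree_size = 1 + 7
    Q: subtree_size = 1 + 0
    _2: subtree_size = 1 + 4
      J: subtree_size = 1 + 0
      P: subtree_size = 1 + 0
      X: subtree_size = 1 + 0
      N: subtree_size = 1 + 0
    R: subtree_size = 1 + 0
  H: subtree_size = 1 + 0
  Z: subtree_size = 1 + 0
Total subtree size of _0: 11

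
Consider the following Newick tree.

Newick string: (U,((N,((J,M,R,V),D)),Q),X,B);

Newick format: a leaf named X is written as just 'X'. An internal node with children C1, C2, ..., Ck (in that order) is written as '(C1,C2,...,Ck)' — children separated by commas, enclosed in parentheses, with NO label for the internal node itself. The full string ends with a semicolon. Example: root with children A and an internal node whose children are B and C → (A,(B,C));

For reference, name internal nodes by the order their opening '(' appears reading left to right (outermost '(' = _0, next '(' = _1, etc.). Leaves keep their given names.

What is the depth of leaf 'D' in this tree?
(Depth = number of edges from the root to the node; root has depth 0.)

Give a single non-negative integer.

Answer: 4

Derivation:
Newick: (U,((N,((J,M,R,V),D)),Q),X,B);
Naming internals by '(' encounter order: outermost '(' = _0, next = _1, ...
Query node: D
Path from root: _0 -> _1 -> _2 -> _3 -> D
Depth of D: 4 (number of edges from root)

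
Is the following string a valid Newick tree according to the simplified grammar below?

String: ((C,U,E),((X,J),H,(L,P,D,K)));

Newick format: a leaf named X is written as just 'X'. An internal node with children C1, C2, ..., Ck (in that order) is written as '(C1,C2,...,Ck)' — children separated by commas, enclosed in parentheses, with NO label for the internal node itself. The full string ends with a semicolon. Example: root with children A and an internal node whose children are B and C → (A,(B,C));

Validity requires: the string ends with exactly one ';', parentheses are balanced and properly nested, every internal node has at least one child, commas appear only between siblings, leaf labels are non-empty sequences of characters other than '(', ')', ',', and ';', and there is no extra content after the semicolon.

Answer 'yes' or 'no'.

Input: ((C,U,E),((X,J),H,(L,P,D,K)));
Paren balance: 5 '(' vs 5 ')' OK
Ends with single ';': True
Full parse: OK
Valid: True

Answer: yes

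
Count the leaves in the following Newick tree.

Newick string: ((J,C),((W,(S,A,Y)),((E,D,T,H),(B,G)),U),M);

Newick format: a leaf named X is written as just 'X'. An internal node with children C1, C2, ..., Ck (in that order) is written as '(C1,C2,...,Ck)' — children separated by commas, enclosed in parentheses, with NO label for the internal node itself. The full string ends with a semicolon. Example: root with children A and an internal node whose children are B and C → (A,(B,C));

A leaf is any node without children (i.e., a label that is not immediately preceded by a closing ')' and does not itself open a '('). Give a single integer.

Newick: ((J,C),((W,(S,A,Y)),((E,D,T,H),(B,G)),U),M);
Scan left-to-right; a leaf is any maximal label run not followed by '(':
  pos 2: leaf 'J' → count = 1
  pos 4: leaf 'C' → count = 2
  pos 9: leaf 'W' → count = 3
  pos 12: leaf 'S' → count = 4
  pos 14: leaf 'A' → count = 5
  pos 16: leaf 'Y' → count = 6
  pos 22: leaf 'E' → count = 7
  pos 24: leaf 'D' → count = 8
  pos 26: leaf 'T' → count = 9
  pos 28: leaf 'H' → count = 10
  pos 32: leaf 'B' → count = 11
  pos 34: leaf 'G' → count = 12
  pos 38: leaf 'U' → count = 13
  pos 41: leaf 'M' → count = 14
Total leaves: 14

Answer: 14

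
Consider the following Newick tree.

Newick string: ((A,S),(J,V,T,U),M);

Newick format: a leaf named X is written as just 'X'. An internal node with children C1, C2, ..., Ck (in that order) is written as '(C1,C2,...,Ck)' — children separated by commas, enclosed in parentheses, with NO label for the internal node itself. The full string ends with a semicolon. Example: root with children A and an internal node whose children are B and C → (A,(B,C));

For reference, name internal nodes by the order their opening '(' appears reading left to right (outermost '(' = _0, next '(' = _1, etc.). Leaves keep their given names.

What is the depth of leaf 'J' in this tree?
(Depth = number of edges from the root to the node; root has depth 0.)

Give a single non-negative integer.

Newick: ((A,S),(J,V,T,U),M);
Naming internals by '(' encounter order: outermost '(' = _0, next = _1, ...
Query node: J
Path from root: _0 -> _2 -> J
Depth of J: 2 (number of edges from root)

Answer: 2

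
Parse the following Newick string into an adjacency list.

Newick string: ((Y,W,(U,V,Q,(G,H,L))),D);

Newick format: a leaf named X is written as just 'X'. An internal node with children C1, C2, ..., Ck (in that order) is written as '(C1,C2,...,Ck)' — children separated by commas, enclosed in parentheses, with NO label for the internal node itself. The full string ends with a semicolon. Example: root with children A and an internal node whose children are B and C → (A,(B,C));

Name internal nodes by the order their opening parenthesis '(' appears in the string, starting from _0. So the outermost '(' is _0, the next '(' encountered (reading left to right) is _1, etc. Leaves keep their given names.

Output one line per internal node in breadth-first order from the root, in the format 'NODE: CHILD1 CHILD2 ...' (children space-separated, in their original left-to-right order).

Answer: _0: _1 D
_1: Y W _2
_2: U V Q _3
_3: G H L

Derivation:
Input: ((Y,W,(U,V,Q,(G,H,L))),D);
Scanning left-to-right, naming '(' by encounter order:
  pos 0: '(' -> open internal node _0 (depth 1)
  pos 1: '(' -> open internal node _1 (depth 2)
  pos 6: '(' -> open internal node _2 (depth 3)
  pos 13: '(' -> open internal node _3 (depth 4)
  pos 19: ')' -> close internal node _3 (now at depth 3)
  pos 20: ')' -> close internal node _2 (now at depth 2)
  pos 21: ')' -> close internal node _1 (now at depth 1)
  pos 24: ')' -> close internal node _0 (now at depth 0)
Total internal nodes: 4
BFS adjacency from root:
  _0: _1 D
  _1: Y W _2
  _2: U V Q _3
  _3: G H L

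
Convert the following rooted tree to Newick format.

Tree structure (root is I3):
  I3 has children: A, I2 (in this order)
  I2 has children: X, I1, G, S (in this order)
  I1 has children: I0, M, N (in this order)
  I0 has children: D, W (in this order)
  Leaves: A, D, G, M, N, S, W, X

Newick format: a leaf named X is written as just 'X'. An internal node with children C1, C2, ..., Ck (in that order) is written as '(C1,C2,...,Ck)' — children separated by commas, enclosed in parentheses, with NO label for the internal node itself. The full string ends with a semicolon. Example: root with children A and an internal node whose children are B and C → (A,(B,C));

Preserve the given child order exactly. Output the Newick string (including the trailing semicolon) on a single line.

internal I3 with children ['A', 'I2']
  leaf 'A' → 'A'
  internal I2 with children ['X', 'I1', 'G', 'S']
    leaf 'X' → 'X'
    internal I1 with children ['I0', 'M', 'N']
      internal I0 with children ['D', 'W']
        leaf 'D' → 'D'
        leaf 'W' → 'W'
      → '(D,W)'
      leaf 'M' → 'M'
      leaf 'N' → 'N'
    → '((D,W),M,N)'
    leaf 'G' → 'G'
    leaf 'S' → 'S'
  → '(X,((D,W),M,N),G,S)'
→ '(A,(X,((D,W),M,N),G,S))'
Final: (A,(X,((D,W),M,N),G,S));

Answer: (A,(X,((D,W),M,N),G,S));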